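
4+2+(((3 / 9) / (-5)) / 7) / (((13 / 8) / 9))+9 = 6801 / 455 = 14.95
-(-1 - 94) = 95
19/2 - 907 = -1795/2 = -897.50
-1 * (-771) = 771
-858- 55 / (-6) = -848.83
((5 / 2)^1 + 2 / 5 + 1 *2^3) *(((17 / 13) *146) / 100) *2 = 135269 / 3250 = 41.62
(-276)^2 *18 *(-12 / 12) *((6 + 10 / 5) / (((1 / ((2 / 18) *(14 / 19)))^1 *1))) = -17063424 / 19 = -898074.95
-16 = -16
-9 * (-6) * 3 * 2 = 324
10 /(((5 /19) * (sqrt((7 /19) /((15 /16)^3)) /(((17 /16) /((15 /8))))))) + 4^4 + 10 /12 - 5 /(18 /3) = 323 * sqrt(1995) /448 + 256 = 288.20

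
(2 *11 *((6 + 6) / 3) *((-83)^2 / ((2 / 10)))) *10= 30311600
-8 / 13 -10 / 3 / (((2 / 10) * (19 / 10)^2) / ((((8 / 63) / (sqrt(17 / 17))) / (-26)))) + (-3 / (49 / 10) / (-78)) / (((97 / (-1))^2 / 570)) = -34605094066 / 58418966151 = -0.59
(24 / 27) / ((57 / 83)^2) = 1.88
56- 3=53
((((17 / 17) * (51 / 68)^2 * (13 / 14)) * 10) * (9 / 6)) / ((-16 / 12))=-5265 / 896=-5.88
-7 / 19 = -0.37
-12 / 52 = -3 / 13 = -0.23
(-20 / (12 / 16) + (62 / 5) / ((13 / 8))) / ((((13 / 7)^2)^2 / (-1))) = 8912512 / 5569395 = 1.60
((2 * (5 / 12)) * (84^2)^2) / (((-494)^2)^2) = 2593080 / 3722098081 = 0.00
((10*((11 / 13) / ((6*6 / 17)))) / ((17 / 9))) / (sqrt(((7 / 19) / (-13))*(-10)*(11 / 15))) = 5*sqrt(114114) / 364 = 4.64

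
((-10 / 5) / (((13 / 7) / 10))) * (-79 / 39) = 11060 / 507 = 21.81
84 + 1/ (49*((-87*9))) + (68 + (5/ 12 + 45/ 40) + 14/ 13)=616954045/ 3990168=154.62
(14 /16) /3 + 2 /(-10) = 11 /120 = 0.09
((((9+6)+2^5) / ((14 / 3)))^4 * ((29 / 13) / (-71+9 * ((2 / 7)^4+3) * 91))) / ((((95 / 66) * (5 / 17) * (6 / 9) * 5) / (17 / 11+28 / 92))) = 15783684411213 / 1254602965000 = 12.58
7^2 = 49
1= 1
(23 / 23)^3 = 1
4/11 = 0.36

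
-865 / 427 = -2.03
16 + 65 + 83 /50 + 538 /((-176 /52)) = -20981 /275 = -76.29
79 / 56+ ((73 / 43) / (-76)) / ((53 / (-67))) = 3489253 / 2424856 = 1.44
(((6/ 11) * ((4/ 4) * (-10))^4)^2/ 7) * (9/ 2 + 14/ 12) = 20400000000/ 847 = 24085005.90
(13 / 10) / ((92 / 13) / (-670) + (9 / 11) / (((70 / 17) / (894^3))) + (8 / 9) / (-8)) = 7846839 / 856968090814702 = 0.00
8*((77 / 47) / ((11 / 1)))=56 / 47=1.19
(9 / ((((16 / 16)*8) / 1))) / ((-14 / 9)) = -0.72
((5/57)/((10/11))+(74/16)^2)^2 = 6144208225/13307904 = 461.70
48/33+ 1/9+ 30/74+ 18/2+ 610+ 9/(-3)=2263628/3663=617.97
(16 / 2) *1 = 8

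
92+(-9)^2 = 173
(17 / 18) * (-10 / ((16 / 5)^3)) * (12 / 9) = -10625 / 27648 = -0.38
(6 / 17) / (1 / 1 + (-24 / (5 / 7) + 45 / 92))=-2760 / 251107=-0.01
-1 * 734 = -734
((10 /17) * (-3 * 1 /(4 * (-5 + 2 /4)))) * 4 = 0.39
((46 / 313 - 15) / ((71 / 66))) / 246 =-51139 / 911143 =-0.06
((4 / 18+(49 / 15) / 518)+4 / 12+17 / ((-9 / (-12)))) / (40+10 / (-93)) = 0.58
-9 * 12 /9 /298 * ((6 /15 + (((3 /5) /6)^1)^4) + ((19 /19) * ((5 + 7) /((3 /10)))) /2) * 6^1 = -1836009 /372500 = -4.93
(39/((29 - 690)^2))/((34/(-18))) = -351/7427657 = -0.00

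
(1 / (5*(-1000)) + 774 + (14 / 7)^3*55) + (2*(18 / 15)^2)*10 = 1242.80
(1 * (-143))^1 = -143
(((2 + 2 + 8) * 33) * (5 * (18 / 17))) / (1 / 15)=534600 / 17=31447.06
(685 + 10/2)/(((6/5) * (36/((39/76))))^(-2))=4132104192/845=4890064.13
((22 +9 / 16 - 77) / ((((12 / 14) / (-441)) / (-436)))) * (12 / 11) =-13321667.86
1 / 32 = 0.03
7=7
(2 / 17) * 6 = 12 / 17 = 0.71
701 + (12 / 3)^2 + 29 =746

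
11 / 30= 0.37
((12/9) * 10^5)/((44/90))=3000000/11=272727.27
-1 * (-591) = 591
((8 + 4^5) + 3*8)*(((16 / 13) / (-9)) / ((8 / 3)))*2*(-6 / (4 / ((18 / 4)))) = 9504 / 13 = 731.08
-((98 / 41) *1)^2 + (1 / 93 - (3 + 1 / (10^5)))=-136049156333 / 15633300000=-8.70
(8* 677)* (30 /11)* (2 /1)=324960 /11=29541.82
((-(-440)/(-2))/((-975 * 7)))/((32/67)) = 737/10920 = 0.07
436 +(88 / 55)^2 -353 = 2139 / 25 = 85.56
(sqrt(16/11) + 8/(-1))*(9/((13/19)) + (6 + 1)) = -2096/13 + 1048*sqrt(11)/143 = -136.92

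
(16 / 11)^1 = 16 / 11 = 1.45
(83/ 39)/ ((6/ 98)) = 4067/ 117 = 34.76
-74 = -74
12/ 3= 4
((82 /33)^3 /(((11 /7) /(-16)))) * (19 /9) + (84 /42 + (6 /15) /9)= -5830187276 /17788815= -327.74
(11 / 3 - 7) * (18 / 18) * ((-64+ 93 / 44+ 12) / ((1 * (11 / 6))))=10975 / 121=90.70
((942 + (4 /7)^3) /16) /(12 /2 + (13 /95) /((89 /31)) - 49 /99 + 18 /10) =135253916325 /16888093432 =8.01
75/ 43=1.74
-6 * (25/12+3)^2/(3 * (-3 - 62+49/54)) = 11163/13844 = 0.81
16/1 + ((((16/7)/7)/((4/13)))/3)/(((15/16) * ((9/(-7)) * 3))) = 135248/8505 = 15.90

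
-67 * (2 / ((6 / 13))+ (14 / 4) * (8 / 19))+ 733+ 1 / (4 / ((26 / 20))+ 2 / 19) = 1713647 / 4978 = 344.24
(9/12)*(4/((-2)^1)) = -3/2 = -1.50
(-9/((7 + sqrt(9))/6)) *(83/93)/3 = -249/155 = -1.61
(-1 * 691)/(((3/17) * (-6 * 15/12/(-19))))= -446386/45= -9919.69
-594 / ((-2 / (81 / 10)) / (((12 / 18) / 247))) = 8019 / 1235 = 6.49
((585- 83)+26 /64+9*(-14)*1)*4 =12045 /8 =1505.62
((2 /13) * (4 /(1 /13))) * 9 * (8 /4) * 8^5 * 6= 28311552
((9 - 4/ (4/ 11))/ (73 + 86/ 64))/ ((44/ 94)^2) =-35344/ 287859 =-0.12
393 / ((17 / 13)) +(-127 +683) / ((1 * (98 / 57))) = 519723 / 833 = 623.92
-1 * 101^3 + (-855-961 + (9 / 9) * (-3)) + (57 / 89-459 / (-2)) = -183676395 / 178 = -1031889.86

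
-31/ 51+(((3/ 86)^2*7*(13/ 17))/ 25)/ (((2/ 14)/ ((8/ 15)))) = -7153409/ 11787375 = -0.61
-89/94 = -0.95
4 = 4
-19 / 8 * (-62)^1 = 589 / 4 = 147.25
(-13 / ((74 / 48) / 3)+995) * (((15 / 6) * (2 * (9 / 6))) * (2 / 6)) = 179395 / 74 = 2424.26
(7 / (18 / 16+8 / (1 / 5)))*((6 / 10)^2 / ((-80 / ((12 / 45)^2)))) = -8 / 146875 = -0.00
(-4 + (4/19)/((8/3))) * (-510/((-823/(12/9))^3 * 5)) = -162112/95322542157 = -0.00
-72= -72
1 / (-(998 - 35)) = -1 / 963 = -0.00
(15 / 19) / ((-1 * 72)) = -5 / 456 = -0.01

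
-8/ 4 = -2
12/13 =0.92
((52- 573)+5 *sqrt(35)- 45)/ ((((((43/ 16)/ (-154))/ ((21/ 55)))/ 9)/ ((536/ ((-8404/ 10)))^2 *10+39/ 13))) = 747586416040128/ 949053215- 1320824056608 *sqrt(35)/ 189810643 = 746550.25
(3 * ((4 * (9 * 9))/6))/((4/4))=162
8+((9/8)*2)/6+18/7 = 613/56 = 10.95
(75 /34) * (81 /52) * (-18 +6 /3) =-12150 /221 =-54.98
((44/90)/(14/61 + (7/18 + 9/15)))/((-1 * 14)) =-1342/46823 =-0.03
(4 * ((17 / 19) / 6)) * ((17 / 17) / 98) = 17 / 2793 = 0.01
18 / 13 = 1.38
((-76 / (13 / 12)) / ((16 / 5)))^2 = 81225 / 169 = 480.62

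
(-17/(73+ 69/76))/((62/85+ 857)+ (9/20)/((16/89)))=-1405696/5257135661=-0.00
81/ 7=11.57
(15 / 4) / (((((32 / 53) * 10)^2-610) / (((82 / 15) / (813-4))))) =-115169 / 2606743620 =-0.00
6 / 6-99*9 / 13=-878 / 13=-67.54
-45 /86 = -0.52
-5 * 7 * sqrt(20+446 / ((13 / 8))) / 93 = -6.46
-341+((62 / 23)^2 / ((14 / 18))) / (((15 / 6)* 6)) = -6302083 / 18515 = -340.38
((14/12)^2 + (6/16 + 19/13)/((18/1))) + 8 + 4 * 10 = 30865/624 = 49.46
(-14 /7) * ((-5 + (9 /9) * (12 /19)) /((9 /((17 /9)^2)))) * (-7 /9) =-335818 /124659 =-2.69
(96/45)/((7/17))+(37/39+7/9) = 6.91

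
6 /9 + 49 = 149 /3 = 49.67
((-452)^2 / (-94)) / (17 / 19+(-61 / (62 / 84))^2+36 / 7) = -13056353576 / 41066857945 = -0.32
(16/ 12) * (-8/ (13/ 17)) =-544/ 39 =-13.95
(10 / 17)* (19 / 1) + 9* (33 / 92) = 22529 / 1564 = 14.40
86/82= 1.05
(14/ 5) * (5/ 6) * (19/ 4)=133/ 12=11.08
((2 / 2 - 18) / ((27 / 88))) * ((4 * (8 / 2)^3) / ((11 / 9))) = -34816 / 3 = -11605.33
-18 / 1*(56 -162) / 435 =636 / 145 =4.39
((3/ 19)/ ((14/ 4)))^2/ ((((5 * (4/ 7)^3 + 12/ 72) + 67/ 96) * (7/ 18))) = 62208/ 21367229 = 0.00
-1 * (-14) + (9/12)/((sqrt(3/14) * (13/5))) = 5 * sqrt(42)/52 + 14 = 14.62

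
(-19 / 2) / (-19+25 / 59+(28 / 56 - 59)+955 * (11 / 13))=-14573 / 1121355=-0.01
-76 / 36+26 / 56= -415 / 252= -1.65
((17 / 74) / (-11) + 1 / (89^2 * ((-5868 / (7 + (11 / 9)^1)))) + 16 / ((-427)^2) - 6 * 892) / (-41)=41535609542503591507 / 318190092275974149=130.54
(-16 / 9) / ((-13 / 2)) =32 / 117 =0.27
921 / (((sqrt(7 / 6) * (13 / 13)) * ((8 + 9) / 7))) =921 * sqrt(42) / 17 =351.10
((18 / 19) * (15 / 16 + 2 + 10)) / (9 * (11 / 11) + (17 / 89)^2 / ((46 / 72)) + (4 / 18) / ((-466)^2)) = 165834564916329 / 122544932280860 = 1.35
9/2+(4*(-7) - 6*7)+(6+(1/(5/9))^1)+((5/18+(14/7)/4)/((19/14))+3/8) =-388183/6840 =-56.75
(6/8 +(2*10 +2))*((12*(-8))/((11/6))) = -13104/11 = -1191.27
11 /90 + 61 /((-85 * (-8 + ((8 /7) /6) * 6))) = 2777 /12240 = 0.23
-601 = -601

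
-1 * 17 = -17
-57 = -57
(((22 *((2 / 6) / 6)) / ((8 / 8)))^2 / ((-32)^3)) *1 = -121 / 2654208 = -0.00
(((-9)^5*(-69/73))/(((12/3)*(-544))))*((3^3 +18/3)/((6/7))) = -313727337/317696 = -987.51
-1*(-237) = 237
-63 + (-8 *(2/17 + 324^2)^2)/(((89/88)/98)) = -219724048189345735/25721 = -8542593530163.90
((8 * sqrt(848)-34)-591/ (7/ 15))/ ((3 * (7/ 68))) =-3456.55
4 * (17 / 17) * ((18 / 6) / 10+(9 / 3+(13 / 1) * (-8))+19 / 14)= -13908 / 35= -397.37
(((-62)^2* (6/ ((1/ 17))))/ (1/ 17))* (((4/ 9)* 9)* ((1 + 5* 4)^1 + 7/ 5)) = 2986142208/ 5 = 597228441.60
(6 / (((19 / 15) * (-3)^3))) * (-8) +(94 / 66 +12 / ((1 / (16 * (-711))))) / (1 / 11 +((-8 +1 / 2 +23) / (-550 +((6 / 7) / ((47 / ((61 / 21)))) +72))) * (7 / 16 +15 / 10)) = -3014792272091024 / 620032947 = -4862309.80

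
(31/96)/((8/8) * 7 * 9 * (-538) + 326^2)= 31/6948672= 0.00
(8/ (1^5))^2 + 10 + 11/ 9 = 677/ 9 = 75.22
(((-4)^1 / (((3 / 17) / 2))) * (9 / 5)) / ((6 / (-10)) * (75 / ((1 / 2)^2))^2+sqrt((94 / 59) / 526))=408 * sqrt(729299) / 226237859999765+68374108800 / 45247571999953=0.00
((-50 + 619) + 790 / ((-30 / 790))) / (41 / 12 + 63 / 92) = -1396169 / 283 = -4933.46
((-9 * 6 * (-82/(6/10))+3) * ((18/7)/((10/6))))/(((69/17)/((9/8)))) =442017/140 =3157.26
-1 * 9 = -9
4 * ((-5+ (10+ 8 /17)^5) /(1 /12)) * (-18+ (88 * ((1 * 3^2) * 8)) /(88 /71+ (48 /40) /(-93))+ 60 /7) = 2089314681904898784864 /67078304251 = 31147398629.62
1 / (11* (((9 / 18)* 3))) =2 / 33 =0.06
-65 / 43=-1.51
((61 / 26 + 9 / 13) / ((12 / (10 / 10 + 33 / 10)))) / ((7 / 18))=10191 / 3640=2.80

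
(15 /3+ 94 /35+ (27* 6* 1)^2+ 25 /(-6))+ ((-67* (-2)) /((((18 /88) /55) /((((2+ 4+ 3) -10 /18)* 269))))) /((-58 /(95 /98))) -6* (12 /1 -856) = -1538485454461 /1151010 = -1336639.52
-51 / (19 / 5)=-255 / 19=-13.42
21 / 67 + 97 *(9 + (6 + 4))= 123502 / 67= 1843.31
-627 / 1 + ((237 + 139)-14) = -265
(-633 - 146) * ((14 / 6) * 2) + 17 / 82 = -894241 / 246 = -3635.13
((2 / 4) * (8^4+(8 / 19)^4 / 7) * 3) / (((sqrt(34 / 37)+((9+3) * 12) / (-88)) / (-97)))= 32892072271872 * sqrt(1258) / 3591516439+1991465466642432 / 3591516439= 879319.72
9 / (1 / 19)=171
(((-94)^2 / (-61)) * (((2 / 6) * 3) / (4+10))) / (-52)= 2209 / 11102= 0.20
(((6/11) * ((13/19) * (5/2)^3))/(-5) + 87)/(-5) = -71757/4180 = -17.17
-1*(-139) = 139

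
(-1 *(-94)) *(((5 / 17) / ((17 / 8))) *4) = 15040 / 289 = 52.04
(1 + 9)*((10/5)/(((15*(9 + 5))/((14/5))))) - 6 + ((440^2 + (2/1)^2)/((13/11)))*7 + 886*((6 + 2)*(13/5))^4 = 166985875.12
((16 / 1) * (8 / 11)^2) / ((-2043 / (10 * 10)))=-102400 / 247203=-0.41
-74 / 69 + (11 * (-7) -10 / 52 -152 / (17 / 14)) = -6204551 / 30498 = -203.44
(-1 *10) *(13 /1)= -130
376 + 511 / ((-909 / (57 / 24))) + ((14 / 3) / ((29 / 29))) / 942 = 142587349 / 380568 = 374.67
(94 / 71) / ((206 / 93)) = 4371 / 7313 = 0.60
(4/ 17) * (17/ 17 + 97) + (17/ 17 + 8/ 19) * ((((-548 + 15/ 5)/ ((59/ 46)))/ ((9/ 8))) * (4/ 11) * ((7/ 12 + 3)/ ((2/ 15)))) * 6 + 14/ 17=-6592414814/ 209627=-31448.31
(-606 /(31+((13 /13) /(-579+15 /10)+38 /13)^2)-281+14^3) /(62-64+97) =21816114564723 /846735709745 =25.76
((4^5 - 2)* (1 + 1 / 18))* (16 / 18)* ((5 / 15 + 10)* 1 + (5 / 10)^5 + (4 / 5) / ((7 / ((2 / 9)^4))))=105639916001 / 10628820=9939.01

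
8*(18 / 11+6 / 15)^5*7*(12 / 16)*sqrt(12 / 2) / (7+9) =46261469184*sqrt(6) / 503284375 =225.16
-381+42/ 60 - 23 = -4033/ 10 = -403.30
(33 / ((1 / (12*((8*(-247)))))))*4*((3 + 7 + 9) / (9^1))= -6607744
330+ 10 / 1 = 340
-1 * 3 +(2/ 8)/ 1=-11/ 4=-2.75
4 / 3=1.33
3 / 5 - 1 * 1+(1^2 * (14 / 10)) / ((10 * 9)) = -173 / 450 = -0.38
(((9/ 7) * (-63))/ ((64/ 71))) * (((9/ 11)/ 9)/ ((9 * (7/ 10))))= -3195/ 2464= -1.30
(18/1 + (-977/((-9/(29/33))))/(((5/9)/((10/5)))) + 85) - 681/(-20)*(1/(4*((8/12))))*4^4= 613013/165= 3715.23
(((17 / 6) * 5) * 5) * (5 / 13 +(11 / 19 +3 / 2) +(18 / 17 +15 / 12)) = 667975 / 1976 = 338.04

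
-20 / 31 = -0.65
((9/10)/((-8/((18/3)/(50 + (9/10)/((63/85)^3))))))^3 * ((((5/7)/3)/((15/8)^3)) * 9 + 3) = -35088979174047201879/4883478952472265625000000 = -0.00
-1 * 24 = -24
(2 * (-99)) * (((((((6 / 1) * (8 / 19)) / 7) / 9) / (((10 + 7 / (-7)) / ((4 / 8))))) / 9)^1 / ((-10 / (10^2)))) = 1760 / 3591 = 0.49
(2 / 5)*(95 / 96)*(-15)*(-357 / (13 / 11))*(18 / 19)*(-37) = -6538455 / 104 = -62869.76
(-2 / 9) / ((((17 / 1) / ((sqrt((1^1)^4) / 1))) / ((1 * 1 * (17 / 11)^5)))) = -167042 / 1449459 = -0.12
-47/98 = -0.48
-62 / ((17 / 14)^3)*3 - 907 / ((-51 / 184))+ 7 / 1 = 46802653 / 14739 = 3175.43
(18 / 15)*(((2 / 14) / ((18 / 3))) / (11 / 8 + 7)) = 8 / 2345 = 0.00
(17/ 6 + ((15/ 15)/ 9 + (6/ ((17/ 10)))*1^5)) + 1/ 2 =1067/ 153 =6.97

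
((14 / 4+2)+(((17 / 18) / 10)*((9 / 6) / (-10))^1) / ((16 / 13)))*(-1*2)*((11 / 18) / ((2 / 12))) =-1159169 / 28800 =-40.25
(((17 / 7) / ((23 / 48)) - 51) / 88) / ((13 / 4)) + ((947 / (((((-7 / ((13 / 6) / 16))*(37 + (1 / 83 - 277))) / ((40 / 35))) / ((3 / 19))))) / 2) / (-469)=-36756139898497 / 228846310885192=-0.16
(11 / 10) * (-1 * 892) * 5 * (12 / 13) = -58872 / 13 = -4528.62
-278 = -278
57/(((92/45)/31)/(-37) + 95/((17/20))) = 50014935/98066936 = 0.51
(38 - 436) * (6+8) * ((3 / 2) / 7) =-1194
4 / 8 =1 / 2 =0.50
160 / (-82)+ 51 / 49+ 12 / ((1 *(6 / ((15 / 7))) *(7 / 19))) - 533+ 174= -699690 / 2009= -348.28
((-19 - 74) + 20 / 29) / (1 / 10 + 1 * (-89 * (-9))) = -26770 / 232319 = -0.12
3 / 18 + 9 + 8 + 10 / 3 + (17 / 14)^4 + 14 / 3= 3150971 / 115248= 27.34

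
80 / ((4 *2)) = 10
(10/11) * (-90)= -900/11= -81.82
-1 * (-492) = 492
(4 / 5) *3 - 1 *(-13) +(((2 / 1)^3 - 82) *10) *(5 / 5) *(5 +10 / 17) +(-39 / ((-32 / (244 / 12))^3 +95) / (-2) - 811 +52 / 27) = -467808396057071 / 94914126810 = -4928.75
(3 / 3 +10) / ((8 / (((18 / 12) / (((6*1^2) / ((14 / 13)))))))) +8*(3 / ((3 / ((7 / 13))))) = 973 / 208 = 4.68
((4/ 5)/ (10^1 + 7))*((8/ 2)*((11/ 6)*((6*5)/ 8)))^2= 35.59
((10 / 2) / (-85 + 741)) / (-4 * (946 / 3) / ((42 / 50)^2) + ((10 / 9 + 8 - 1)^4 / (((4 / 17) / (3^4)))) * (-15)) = -1323 / 3879850787492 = -0.00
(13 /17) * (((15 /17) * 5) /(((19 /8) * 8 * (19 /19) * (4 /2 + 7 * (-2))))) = -325 /21964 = -0.01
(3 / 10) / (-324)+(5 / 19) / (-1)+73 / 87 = 342169 / 595080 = 0.57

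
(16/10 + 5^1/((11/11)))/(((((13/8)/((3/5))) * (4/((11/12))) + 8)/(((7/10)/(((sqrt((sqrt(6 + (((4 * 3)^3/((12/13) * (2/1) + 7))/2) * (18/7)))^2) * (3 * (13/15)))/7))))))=5929 * sqrt(166639830)/1955516680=0.04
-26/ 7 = -3.71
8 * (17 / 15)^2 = 2312 / 225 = 10.28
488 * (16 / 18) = 3904 / 9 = 433.78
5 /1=5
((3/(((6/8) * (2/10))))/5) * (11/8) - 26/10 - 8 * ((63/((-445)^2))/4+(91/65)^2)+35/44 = -104428087/8713100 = -11.99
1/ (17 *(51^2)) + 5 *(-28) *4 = -24761519/ 44217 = -560.00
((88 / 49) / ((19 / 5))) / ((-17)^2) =0.00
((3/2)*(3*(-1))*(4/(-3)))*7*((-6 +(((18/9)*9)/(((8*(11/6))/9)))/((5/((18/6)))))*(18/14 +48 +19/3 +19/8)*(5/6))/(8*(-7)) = -224089/9856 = -22.74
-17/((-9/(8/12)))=34/27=1.26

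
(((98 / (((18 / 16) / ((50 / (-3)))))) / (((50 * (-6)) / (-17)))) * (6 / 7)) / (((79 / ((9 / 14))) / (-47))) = 6392 / 237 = 26.97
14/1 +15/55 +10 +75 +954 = 11586/11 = 1053.27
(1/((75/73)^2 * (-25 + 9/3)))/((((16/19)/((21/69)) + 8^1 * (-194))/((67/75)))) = 47486719/1912383000000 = 0.00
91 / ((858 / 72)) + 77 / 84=1129 / 132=8.55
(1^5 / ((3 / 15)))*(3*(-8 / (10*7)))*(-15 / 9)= 20 / 7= 2.86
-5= -5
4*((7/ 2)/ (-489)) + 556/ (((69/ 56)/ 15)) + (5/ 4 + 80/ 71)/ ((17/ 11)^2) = 6249134501773/ 923108772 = 6769.66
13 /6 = 2.17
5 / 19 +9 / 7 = 206 / 133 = 1.55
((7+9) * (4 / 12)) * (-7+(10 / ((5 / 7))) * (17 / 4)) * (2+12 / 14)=800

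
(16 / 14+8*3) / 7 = 176 / 49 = 3.59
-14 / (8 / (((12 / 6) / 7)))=-1 / 2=-0.50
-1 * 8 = -8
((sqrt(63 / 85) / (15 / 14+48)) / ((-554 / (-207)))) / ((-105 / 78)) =-5382 *sqrt(595) / 26959025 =-0.00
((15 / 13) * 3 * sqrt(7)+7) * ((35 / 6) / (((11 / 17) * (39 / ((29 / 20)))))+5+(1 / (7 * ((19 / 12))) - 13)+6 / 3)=-38168365 * sqrt(7) / 1977976 - 7633673 / 195624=-90.08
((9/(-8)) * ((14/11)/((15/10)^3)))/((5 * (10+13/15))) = -14/1793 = -0.01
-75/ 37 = -2.03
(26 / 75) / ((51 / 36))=104 / 425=0.24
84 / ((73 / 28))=2352 / 73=32.22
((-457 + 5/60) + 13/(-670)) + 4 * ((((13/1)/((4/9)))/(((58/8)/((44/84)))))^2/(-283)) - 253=-710.00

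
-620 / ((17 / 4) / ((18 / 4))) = -11160 / 17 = -656.47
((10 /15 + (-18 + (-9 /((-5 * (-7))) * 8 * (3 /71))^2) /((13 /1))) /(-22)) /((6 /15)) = 0.08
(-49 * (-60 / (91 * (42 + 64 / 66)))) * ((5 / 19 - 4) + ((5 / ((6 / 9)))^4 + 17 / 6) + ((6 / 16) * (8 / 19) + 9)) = 3341591715 / 1400984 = 2385.17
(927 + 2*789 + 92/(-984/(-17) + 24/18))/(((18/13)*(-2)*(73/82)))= -1016.74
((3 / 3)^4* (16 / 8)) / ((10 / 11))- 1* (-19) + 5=131 / 5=26.20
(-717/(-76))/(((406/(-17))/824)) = -1255467/3857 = -325.50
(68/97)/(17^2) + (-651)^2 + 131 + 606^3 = 367675795256/1649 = 222968948.00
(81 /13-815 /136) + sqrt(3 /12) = 1305 /1768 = 0.74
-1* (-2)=2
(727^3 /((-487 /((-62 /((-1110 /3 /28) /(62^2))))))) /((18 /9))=-641027027656568 /90095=-7115012238.82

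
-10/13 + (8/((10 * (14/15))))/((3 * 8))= -267/364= -0.73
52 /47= 1.11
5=5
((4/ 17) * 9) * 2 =72/ 17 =4.24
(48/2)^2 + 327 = 903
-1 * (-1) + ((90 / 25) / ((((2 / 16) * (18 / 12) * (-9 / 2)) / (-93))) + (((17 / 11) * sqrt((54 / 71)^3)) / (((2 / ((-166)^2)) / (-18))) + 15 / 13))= 25932 / 65 - 683003016 * sqrt(426) / 55451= -253825.92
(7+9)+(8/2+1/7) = 141/7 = 20.14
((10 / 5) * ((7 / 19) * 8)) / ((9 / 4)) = 448 / 171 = 2.62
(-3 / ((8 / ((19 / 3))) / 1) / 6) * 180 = -285 / 4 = -71.25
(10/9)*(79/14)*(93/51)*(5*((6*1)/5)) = 24490/357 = 68.60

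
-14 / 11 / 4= -0.32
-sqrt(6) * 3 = -3 * sqrt(6) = -7.35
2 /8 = 1 /4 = 0.25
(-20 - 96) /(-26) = 58 /13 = 4.46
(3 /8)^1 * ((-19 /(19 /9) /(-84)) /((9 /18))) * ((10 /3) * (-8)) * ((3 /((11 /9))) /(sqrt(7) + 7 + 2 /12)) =-104490 /122969 + 14580 * sqrt(7) /122969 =-0.54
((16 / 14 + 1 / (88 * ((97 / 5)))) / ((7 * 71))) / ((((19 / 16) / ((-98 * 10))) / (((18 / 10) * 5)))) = -24596280 / 1439383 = -17.09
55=55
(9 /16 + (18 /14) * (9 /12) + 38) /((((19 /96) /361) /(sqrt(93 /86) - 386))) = -194805708 /7 + 252339 * sqrt(7998) /301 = -27754413.22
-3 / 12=-1 / 4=-0.25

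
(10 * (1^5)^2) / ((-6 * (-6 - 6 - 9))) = 5 / 63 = 0.08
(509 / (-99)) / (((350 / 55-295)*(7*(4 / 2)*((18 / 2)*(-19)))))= -509 / 68408550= -0.00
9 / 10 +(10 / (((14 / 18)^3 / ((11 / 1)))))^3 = 5156567071772463 / 403536070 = 12778453.91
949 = 949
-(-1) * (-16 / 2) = -8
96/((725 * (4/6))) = 144/725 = 0.20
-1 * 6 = -6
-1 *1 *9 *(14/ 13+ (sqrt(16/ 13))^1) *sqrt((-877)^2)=-31572 *sqrt(13)/ 13 - 110502/ 13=-17256.65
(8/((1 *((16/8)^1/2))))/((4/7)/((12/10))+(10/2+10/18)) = 126/95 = 1.33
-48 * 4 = -192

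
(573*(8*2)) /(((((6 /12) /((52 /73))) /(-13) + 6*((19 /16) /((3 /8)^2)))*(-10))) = -18592704 /1026425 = -18.11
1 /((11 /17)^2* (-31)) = -289 /3751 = -0.08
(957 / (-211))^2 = 915849 / 44521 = 20.57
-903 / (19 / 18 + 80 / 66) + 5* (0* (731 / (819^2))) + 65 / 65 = -178345 / 449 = -397.20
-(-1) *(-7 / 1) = -7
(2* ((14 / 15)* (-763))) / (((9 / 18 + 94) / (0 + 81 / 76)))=-16.06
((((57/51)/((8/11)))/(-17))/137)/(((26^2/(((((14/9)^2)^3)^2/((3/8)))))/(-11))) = 32584826137701376/5669391947411362131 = 0.01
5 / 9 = 0.56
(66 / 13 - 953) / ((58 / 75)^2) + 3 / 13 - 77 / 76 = -50679643 / 31958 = -1585.82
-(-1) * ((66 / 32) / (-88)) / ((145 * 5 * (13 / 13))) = -3 / 92800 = -0.00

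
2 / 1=2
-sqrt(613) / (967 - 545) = -sqrt(613) / 422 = -0.06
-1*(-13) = 13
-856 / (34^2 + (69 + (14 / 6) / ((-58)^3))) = -501047616 / 717036593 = -0.70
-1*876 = -876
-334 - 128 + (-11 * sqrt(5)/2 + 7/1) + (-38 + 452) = -41 - 11 * sqrt(5)/2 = -53.30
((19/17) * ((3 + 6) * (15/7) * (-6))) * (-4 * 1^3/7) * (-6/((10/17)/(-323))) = 11930328/49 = 243476.08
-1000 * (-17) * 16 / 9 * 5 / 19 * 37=50320000 / 171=294269.01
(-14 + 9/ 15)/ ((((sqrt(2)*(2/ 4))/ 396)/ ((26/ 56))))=-86229*sqrt(2)/ 35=-3484.18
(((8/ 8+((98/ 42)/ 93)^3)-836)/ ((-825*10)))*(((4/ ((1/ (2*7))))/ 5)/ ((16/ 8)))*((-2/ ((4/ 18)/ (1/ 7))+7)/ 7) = 0.46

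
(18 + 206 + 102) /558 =163 /279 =0.58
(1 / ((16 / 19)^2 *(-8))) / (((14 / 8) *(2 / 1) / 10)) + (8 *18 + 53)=704243 / 3584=196.50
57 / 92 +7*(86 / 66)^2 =1252829 / 100188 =12.50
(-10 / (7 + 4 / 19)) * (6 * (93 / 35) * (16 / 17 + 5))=-2141604 / 16303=-131.36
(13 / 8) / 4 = 13 / 32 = 0.41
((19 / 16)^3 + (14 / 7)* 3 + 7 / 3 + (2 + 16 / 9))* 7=3557365 / 36864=96.50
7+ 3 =10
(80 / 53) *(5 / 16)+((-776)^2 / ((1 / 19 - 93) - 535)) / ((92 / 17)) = -26497963 / 149937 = -176.73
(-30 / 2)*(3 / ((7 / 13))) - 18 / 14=-84.86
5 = 5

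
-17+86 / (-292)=-2525 / 146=-17.29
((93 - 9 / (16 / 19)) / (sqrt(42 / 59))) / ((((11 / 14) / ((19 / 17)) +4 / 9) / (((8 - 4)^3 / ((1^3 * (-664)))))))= -75069 * sqrt(2478) / 456002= -8.19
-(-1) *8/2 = 4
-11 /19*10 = -110 /19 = -5.79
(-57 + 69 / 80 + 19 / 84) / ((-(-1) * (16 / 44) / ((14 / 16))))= -1033241 / 7680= -134.54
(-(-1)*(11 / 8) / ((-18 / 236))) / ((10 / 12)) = -21.63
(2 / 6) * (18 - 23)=-5 / 3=-1.67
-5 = -5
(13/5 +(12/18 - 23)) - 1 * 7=-401/15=-26.73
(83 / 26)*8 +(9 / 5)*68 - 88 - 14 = 2986 / 65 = 45.94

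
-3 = -3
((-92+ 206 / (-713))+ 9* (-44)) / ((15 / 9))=-208890 / 713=-292.97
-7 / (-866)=7 / 866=0.01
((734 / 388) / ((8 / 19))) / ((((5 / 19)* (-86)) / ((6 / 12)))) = -132487 / 1334720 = -0.10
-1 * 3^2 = -9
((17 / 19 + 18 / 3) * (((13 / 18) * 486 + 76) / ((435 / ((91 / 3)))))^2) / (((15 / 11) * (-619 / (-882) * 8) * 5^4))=106610160097441 / 83455320937500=1.28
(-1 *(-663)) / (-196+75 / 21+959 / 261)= -1211301 / 344854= -3.51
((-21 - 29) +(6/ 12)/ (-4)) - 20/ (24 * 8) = -2411/ 48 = -50.23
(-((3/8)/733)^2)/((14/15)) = -0.00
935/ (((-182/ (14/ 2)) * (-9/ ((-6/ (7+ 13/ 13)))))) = -3.00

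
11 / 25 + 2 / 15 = 43 / 75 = 0.57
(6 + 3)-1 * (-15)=24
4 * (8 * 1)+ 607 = 639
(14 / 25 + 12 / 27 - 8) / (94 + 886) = -787 / 110250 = -0.01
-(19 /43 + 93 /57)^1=-1694 /817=-2.07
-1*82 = -82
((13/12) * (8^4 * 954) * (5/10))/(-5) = -2116608/5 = -423321.60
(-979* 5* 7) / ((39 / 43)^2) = -63355985 / 1521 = -41654.17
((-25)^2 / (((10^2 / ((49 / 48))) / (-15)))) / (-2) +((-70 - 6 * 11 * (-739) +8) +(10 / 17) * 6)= 106109117 / 2176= 48763.38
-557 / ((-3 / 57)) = 10583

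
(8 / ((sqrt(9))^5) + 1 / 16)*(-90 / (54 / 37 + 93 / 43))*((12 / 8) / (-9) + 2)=-32464355 / 7468848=-4.35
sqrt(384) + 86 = 8 * sqrt(6) + 86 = 105.60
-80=-80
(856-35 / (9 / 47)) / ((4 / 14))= 42413 / 18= 2356.28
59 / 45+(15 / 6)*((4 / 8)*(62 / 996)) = 41501 / 29880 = 1.39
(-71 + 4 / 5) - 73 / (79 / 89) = -60214 / 395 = -152.44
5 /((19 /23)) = 115 /19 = 6.05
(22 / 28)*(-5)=-55 / 14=-3.93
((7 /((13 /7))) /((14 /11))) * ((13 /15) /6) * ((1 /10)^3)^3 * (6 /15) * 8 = 77 /56250000000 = 0.00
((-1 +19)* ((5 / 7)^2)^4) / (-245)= -1406250 / 282475249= -0.00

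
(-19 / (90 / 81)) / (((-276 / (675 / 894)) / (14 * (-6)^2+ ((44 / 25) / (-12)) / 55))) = 32318829 / 1370800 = 23.58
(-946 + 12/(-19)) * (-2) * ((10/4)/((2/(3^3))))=1214055/19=63897.63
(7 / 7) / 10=0.10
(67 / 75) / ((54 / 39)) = 871 / 1350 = 0.65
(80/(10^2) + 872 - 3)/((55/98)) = 426202/275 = 1549.83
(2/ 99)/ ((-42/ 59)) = -59/ 2079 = -0.03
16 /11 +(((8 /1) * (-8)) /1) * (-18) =12688 /11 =1153.45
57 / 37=1.54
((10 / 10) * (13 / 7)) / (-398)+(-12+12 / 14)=-31057 / 2786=-11.15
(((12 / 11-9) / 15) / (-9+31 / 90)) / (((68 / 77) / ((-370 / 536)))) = -337995 / 7098248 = -0.05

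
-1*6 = -6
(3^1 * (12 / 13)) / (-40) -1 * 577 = -75019 / 130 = -577.07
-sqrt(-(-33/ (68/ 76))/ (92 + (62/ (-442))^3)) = -221 * sqrt(899331909619)/ 331001807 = -0.63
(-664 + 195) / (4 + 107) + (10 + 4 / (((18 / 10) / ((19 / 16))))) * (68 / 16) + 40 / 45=89473 / 1776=50.38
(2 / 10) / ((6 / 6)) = 0.20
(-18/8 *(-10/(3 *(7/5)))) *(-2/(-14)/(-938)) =-0.00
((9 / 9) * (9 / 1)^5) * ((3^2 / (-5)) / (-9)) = 59049 / 5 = 11809.80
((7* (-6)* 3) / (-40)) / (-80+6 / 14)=-441 / 11140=-0.04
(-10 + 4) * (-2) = 12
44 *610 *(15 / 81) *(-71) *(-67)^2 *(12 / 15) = -34217671840 / 27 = -1267321179.26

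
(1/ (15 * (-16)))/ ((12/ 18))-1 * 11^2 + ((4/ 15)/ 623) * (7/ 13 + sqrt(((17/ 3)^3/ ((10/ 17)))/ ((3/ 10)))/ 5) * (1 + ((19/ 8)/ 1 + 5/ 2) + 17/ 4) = -783828239/ 6479200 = -120.98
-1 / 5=-0.20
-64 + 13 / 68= -4339 / 68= -63.81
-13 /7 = -1.86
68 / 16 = 17 / 4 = 4.25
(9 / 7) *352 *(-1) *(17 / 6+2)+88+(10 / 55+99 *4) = -131150 / 77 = -1703.25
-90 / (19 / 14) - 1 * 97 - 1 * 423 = -11140 / 19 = -586.32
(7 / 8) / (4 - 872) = -1 / 992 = -0.00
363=363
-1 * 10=-10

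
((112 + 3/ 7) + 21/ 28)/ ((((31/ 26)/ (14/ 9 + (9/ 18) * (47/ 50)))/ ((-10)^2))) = 75102131/ 3906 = 19227.38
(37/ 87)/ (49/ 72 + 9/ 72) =444/ 841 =0.53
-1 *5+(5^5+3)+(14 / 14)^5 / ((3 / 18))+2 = 3131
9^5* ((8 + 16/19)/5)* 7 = 69441624/95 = 730964.46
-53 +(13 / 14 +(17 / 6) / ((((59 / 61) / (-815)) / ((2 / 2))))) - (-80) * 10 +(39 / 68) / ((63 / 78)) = -69036293 / 42126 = -1638.80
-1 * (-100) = 100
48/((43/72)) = 3456/43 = 80.37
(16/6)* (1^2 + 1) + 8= 40/3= 13.33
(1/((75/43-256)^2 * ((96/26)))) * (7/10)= 12943/4413433440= 0.00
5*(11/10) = 11/2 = 5.50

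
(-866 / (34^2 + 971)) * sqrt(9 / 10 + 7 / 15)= -433 * sqrt(1230) / 31905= -0.48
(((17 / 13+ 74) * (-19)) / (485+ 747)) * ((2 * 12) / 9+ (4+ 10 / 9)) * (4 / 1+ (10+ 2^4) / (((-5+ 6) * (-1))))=93005 / 468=198.73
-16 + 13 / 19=-291 / 19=-15.32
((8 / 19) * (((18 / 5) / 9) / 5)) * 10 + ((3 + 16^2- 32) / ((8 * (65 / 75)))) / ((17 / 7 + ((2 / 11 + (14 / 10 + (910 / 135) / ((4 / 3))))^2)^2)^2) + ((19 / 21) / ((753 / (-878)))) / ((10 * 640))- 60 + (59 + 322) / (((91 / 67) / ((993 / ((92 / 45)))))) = 6684441927508684104379062752922806949366880729771 / 49082090613864586804537224416127365426294400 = 136189.02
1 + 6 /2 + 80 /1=84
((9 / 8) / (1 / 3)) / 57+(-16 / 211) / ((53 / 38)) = 8231 / 1699816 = 0.00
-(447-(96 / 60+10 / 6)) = -6656 / 15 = -443.73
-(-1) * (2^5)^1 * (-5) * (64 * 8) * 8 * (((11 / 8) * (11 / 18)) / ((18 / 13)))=-32215040 / 81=-397716.54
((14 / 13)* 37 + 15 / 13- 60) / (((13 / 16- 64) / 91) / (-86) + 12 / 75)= -113.05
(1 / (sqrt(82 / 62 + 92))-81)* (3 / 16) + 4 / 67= -16217 / 1072 + 3* sqrt(89683) / 46288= -15.11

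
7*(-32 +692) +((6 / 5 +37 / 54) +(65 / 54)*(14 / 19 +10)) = 23776571 / 5130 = 4634.81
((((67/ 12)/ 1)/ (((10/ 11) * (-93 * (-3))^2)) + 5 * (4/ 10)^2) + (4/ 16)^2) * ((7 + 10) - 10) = 112801927/ 18681840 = 6.04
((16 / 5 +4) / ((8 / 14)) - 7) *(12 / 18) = 56 / 15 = 3.73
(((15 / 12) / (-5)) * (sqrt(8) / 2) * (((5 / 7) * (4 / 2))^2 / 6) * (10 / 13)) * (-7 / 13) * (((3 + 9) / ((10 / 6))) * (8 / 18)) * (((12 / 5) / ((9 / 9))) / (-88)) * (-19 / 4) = 190 * sqrt(2) / 13013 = 0.02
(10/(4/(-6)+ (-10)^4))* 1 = 15/14999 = 0.00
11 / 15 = 0.73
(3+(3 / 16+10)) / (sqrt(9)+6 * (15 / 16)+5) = 211 / 218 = 0.97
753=753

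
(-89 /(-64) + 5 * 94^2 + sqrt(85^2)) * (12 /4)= 8499147 /64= 132799.17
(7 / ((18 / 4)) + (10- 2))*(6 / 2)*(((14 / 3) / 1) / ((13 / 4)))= 4816 / 117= 41.16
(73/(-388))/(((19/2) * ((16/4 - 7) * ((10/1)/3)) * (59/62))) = 2263/1087370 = 0.00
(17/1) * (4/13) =5.23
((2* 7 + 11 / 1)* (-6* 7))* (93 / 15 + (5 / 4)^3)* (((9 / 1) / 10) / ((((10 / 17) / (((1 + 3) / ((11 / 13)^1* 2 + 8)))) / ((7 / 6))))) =-4036123 / 640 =-6306.44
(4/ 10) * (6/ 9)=4/ 15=0.27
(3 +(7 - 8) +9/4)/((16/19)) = 323/64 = 5.05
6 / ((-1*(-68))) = 3 / 34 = 0.09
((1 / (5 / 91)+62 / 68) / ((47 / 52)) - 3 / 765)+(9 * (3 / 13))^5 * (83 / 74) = 4247059581907 / 65859209754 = 64.49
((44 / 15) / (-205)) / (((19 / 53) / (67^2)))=-10468348 / 58425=-179.18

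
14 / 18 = 7 / 9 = 0.78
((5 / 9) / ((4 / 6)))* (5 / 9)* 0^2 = 0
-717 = -717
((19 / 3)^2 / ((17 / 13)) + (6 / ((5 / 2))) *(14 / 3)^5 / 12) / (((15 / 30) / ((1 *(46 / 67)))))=649.94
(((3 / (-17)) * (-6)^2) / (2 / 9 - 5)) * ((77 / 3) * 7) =174636 / 731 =238.90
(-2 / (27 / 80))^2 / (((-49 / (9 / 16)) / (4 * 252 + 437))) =-2312000 / 3969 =-582.51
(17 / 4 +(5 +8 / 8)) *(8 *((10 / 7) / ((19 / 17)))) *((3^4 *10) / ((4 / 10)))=28228500 / 133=212244.36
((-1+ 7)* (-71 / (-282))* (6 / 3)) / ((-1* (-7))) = 142 / 329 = 0.43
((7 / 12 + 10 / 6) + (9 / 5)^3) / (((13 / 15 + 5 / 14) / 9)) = 59.44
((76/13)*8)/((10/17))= 5168/65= 79.51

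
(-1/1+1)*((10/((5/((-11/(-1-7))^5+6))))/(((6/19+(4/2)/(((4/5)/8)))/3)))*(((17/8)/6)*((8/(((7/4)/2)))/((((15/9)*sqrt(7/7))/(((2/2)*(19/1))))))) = 0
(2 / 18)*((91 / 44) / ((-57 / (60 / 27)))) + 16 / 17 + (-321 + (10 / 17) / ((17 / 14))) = -4690666454 / 14677443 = -319.58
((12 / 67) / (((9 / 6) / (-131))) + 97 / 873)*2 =-18730 / 603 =-31.06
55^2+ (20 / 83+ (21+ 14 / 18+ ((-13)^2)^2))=23611190 / 747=31608.02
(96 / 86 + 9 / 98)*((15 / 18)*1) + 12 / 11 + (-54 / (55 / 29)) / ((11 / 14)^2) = -44.02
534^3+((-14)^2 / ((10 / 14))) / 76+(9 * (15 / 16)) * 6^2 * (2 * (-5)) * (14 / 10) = 28931120471 / 190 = 152269055.11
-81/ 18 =-9/ 2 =-4.50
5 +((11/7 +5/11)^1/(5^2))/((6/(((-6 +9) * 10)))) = 2081/385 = 5.41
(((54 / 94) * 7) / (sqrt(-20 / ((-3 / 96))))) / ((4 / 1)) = 189 * sqrt(10) / 15040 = 0.04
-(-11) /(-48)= -11 /48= -0.23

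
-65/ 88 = -0.74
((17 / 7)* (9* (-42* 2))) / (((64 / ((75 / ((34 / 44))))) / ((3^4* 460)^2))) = -3865568973750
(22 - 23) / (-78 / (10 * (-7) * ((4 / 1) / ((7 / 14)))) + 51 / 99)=-1.53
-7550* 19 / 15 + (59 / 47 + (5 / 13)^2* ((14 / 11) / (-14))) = -9562.09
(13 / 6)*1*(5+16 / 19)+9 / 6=269 / 19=14.16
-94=-94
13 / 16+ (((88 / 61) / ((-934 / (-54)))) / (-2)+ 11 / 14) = 4966117 / 3190544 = 1.56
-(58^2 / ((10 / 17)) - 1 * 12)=-28534 / 5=-5706.80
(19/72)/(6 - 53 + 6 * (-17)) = -19/10728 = -0.00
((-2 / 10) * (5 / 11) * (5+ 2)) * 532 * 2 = -7448 / 11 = -677.09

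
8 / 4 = 2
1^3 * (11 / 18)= 11 / 18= 0.61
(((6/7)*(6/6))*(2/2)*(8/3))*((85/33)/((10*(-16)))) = -17/462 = -0.04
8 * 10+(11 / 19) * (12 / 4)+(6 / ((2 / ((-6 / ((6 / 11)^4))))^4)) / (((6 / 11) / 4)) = 9603507063658452881 / 165435457536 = 58049871.57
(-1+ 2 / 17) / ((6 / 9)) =-45 / 34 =-1.32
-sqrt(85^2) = -85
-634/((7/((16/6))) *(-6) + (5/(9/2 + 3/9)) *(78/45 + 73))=-73544/7141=-10.30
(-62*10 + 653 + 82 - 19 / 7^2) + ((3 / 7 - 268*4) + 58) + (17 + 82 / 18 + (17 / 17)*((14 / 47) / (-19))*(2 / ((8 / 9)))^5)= -177095157223 / 201632256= -878.31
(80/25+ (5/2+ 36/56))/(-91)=-222/3185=-0.07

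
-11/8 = -1.38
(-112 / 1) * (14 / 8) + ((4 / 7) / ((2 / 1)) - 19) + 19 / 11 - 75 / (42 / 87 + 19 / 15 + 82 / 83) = -261338225 / 1087163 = -240.39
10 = 10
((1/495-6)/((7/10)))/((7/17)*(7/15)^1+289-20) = -252365/7928382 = -0.03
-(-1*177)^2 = -31329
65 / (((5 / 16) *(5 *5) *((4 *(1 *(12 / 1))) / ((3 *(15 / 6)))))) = 13 / 10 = 1.30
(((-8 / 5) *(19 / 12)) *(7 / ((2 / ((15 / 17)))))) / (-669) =133 / 11373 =0.01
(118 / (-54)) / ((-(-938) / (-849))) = 16697 / 8442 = 1.98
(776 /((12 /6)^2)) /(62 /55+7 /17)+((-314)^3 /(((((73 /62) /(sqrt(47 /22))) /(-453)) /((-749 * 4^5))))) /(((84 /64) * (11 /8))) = 181390 /1439 - 2032456640475693056 * sqrt(1034) /8833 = -7399005127070355.50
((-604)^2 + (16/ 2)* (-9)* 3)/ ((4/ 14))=1276100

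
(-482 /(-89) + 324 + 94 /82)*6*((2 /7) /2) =7237326 /25543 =283.34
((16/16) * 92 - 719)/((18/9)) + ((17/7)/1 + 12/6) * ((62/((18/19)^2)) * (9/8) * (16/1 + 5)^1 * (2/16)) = 226537/384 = 589.94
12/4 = 3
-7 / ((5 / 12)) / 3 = -28 / 5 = -5.60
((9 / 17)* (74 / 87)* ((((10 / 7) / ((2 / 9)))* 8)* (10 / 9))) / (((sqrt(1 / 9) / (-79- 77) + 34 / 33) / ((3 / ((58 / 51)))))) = 66.02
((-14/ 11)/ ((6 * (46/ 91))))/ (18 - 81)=91/ 13662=0.01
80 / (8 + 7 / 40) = 3200 / 327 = 9.79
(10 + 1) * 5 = 55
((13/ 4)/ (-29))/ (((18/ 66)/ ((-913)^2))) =-119200367/ 348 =-342529.79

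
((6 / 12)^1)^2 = 1 / 4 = 0.25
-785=-785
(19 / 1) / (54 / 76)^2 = 27436 / 729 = 37.64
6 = 6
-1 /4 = -0.25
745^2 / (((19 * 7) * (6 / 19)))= 555025 / 42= 13214.88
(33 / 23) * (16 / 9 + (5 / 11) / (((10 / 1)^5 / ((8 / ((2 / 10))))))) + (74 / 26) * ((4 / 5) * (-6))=-4983083 / 448500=-11.11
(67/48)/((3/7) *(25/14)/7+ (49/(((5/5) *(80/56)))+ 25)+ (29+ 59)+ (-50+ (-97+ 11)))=114905/939216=0.12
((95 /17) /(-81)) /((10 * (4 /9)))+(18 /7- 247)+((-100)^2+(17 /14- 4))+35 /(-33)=919079125 /94248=9751.71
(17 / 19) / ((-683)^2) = 17 / 8863291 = 0.00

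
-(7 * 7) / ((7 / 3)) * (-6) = 126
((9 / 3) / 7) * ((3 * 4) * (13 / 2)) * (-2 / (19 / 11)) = -5148 / 133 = -38.71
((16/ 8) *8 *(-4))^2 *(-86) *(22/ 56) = -968704/ 7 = -138386.29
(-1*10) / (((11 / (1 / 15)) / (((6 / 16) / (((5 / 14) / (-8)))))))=28 / 55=0.51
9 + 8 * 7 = 65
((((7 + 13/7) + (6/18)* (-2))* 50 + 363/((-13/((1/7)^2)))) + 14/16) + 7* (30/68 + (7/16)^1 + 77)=496390801/519792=954.98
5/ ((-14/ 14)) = -5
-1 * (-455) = 455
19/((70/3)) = 57/70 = 0.81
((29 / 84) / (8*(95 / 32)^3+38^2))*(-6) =-59392 / 47403993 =-0.00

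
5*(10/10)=5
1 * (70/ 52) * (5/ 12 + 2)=1015/ 312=3.25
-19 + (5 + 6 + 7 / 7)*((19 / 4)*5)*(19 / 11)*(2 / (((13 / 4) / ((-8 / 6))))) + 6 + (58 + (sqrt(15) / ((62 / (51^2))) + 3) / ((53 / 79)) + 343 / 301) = -111.12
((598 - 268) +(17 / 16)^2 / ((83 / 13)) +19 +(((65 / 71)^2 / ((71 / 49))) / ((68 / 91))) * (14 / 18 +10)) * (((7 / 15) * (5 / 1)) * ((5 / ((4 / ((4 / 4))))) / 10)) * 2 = 2911939818402629 / 13962583415808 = 208.55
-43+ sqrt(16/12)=-43+ 2*sqrt(3)/3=-41.85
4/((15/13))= 52/15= 3.47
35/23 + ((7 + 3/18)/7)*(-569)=-561271/966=-581.03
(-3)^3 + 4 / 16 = -107 / 4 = -26.75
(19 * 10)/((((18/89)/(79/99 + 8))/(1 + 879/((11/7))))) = 4631524.95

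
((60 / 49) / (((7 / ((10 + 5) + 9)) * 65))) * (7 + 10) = 4896 / 4459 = 1.10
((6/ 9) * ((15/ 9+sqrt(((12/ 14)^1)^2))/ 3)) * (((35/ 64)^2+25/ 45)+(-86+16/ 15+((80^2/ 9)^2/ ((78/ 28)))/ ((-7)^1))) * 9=-89207542690361/ 679311360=-131320.55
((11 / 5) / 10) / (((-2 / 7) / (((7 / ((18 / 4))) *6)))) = -539 / 75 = -7.19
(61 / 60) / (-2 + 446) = 61 / 26640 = 0.00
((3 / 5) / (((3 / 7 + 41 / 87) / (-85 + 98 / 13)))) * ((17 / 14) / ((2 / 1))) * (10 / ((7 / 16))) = -8936118 / 12467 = -716.78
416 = 416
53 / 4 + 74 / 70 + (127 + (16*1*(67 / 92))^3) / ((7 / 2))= 856132141 / 1703380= 502.61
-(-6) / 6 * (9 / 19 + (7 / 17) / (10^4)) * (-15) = -4590399 / 646000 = -7.11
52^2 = 2704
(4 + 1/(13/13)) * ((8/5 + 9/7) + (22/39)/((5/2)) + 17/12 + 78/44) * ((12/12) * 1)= 126141/4004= 31.50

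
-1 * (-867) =867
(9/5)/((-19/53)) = -477/95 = -5.02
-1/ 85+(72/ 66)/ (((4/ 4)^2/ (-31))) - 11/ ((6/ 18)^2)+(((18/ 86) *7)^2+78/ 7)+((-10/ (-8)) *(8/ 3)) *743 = 85575735691/ 36305115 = 2357.13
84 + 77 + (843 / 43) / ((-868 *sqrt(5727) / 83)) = 161 - 281 *sqrt(5727) / 858452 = 160.98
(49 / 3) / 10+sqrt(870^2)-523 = 348.63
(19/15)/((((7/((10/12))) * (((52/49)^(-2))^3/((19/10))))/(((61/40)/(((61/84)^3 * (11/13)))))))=556700826918912/289049860420475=1.93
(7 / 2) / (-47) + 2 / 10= 59 / 470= 0.13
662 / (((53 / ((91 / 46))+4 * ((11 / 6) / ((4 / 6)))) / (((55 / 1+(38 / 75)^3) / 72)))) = 700554127637 / 52229812500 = 13.41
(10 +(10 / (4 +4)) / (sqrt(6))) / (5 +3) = 5 * sqrt(6) / 192 +5 / 4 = 1.31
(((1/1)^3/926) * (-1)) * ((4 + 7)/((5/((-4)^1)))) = 22/2315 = 0.01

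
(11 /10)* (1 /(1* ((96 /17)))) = 0.19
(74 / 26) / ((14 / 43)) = 1591 / 182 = 8.74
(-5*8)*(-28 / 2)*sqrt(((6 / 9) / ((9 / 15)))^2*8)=11200*sqrt(2) / 9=1759.91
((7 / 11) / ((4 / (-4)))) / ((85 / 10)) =-14 / 187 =-0.07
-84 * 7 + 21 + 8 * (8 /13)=-7307 /13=-562.08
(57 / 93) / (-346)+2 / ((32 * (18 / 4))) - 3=-1153729 / 386136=-2.99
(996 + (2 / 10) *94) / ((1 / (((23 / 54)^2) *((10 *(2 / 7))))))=2684146 / 5103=525.99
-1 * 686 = -686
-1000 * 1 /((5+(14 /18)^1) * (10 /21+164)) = -23625 /22451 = -1.05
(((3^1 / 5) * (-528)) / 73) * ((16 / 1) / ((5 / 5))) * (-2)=50688 / 365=138.87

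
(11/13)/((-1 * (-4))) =11/52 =0.21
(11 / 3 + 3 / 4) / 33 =53 / 396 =0.13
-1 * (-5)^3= 125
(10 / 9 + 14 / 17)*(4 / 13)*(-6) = -3.57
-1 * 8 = -8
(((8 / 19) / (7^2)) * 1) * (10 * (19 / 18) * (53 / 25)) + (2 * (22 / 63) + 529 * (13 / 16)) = 15195209 / 35280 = 430.70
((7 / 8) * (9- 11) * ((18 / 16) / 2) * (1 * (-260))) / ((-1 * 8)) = -4095 / 128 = -31.99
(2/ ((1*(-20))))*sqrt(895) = -sqrt(895)/ 10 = -2.99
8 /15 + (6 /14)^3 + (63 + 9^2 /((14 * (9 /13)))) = 740563 /10290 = 71.97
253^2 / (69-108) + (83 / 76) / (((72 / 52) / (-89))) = -30436507 / 17784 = -1711.45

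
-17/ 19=-0.89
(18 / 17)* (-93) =-98.47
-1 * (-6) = 6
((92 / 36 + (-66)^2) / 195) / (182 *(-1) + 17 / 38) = -1490626 / 12107745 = -0.12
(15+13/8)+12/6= 149/8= 18.62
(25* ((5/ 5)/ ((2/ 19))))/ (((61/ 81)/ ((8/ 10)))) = 15390/ 61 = 252.30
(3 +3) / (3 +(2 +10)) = 2 / 5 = 0.40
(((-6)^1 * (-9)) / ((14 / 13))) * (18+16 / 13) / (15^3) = 2 / 7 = 0.29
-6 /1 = -6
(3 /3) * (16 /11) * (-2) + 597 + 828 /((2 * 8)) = 28417 /44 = 645.84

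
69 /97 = 0.71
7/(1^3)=7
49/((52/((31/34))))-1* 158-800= -1692225/1768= -957.14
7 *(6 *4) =168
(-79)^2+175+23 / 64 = 410647 / 64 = 6416.36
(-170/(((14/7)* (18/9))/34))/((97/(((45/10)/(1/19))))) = -247095/194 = -1273.69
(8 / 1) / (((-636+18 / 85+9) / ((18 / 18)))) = -680 / 53277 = -0.01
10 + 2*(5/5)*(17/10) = 13.40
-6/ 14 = -3/ 7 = -0.43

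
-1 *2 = -2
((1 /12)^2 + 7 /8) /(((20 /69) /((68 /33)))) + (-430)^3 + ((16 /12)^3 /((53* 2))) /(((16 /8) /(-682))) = -100121576667097 /1259280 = -79507001.36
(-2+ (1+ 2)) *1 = 1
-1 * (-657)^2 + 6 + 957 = -430686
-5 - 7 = -12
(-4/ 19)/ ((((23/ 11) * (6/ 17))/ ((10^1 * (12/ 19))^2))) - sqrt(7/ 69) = -1795200/ 157757 - sqrt(483)/ 69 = -11.70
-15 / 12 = -5 / 4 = -1.25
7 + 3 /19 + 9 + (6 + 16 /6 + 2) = 1529 /57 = 26.82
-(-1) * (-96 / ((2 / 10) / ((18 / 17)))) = -8640 / 17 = -508.24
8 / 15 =0.53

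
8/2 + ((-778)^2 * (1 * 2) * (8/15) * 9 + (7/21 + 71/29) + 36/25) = 12638347802/2175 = 5810734.62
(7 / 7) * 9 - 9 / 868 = 7803 / 868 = 8.99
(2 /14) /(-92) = -1 /644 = -0.00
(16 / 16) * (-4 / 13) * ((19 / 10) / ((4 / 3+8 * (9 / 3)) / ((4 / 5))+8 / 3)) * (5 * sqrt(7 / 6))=-19 * sqrt(42) / 1339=-0.09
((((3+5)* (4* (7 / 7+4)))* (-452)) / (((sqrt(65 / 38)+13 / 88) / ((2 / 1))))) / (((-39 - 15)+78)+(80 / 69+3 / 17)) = 36382720 / 72851 - 84254720* sqrt(2470) / 947063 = -3922.03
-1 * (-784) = 784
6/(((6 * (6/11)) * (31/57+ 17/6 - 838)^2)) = 23826/9052951609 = 0.00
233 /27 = 8.63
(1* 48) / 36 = 4 / 3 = 1.33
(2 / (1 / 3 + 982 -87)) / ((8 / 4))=0.00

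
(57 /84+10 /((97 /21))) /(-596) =-7723 /1618736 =-0.00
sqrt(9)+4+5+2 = 14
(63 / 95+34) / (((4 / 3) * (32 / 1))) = 9879 / 12160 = 0.81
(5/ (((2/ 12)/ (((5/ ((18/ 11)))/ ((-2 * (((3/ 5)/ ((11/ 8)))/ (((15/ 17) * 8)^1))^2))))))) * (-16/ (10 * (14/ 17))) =8318750/ 357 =23301.82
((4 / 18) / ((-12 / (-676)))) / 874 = 169 / 11799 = 0.01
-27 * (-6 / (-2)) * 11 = -891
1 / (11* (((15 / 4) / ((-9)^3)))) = -972 / 55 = -17.67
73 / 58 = 1.26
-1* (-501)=501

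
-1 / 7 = -0.14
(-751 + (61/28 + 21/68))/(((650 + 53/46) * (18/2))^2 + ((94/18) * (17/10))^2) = -190834448850/8756058647948563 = -0.00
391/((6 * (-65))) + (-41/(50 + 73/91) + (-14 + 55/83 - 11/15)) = -264047917/16627390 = -15.88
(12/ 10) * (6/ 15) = 12/ 25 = 0.48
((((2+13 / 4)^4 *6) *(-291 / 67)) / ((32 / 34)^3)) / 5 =-834138538569 / 175636480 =-4749.23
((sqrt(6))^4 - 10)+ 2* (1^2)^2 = 28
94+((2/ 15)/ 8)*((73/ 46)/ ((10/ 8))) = 324373/ 3450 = 94.02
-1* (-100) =100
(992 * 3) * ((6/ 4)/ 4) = 1116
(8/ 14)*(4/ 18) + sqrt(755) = 8/ 63 + sqrt(755) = 27.60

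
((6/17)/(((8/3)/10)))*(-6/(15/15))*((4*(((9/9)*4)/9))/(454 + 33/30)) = -800/25789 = -0.03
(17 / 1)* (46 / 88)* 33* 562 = 329613 / 2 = 164806.50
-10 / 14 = -5 / 7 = -0.71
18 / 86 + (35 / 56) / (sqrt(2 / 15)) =9 / 43 + 5*sqrt(30) / 16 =1.92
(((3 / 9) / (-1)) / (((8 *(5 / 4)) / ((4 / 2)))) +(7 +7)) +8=329 / 15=21.93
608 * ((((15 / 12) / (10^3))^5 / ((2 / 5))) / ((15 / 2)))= 19 / 30720000000000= 0.00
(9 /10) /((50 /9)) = 81 /500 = 0.16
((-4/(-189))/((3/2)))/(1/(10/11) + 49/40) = 320/52731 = 0.01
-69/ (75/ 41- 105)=943/ 1410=0.67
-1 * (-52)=52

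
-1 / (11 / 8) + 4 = 36 / 11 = 3.27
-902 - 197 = -1099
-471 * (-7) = 3297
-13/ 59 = -0.22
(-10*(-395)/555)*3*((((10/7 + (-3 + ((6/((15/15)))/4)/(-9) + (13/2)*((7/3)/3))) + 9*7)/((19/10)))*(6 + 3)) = 33006200/4921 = 6707.21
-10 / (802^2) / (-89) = 5 / 28622578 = 0.00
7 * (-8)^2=448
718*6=4308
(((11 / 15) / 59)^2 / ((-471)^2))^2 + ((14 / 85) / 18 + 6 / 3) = 2.01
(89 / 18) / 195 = 89 / 3510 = 0.03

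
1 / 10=0.10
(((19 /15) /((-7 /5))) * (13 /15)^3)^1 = -41743 /70875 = -0.59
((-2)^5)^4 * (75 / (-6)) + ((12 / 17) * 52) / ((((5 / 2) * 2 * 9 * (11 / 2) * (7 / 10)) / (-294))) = -2451058048 / 187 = -13107262.29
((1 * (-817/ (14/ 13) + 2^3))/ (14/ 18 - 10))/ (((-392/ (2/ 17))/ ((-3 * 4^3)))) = 2269944/ 483973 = 4.69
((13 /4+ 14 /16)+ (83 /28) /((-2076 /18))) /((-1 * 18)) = -6619 /29064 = -0.23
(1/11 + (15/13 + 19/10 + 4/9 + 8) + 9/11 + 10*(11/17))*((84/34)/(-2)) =-28912177/1239810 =-23.32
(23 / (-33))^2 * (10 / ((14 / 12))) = 10580 / 2541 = 4.16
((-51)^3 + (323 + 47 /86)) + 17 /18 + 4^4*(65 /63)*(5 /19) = -6807400147 /51471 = -132257.00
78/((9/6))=52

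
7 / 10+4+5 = 97 / 10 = 9.70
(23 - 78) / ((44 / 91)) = -455 / 4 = -113.75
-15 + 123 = 108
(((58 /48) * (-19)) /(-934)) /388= 551 /8697408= 0.00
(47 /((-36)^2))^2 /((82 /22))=24299 /68864256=0.00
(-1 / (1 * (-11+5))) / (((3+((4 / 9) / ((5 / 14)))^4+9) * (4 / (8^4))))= 174960000 / 14760499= 11.85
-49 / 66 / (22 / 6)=-49 / 242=-0.20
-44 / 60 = -11 / 15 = -0.73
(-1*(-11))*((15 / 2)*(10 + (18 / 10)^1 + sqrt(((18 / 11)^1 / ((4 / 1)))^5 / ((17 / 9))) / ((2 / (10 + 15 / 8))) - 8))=351.65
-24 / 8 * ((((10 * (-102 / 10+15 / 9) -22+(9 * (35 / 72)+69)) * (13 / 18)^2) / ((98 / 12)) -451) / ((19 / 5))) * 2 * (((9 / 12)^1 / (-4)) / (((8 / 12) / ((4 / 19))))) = -42.37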